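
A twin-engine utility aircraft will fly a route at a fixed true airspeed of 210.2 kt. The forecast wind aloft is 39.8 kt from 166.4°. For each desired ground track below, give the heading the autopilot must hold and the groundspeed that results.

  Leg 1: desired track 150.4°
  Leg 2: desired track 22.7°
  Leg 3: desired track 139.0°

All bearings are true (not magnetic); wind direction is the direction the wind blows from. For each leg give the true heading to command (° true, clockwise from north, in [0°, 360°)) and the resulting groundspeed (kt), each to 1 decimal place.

Leg 1: desired track 150.4°; wind correction +3.0° → command heading 153.4°, groundspeed 171.7 kt
Leg 2: desired track 22.7°; wind correction +6.4° → command heading 29.1°, groundspeed 241.0 kt
Leg 3: desired track 139.0°; wind correction +5.0° → command heading 144.0°, groundspeed 174.1 kt

Leg 1: heading=153.4°, groundspeed=171.7 kt
Leg 2: heading=29.1°, groundspeed=241.0 kt
Leg 3: heading=144.0°, groundspeed=174.1 kt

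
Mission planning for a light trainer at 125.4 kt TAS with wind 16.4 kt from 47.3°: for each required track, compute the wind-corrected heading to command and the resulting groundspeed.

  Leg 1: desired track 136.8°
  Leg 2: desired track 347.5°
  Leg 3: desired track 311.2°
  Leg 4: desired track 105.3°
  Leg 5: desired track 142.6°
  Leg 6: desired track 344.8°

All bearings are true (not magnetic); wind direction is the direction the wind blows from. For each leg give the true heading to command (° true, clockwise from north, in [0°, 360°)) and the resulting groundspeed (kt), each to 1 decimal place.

Leg 1: desired track 136.8°; wind correction -7.5° → command heading 129.3°, groundspeed 124.2 kt
Leg 2: desired track 347.5°; wind correction +6.5° → command heading 354.0°, groundspeed 116.3 kt
Leg 3: desired track 311.2°; wind correction +7.5° → command heading 318.7°, groundspeed 126.1 kt
Leg 4: desired track 105.3°; wind correction -6.4° → command heading 98.9°, groundspeed 115.9 kt
Leg 5: desired track 142.6°; wind correction -7.5° → command heading 135.1°, groundspeed 125.8 kt
Leg 6: desired track 344.8°; wind correction +6.7° → command heading 351.5°, groundspeed 117.0 kt

Leg 1: heading=129.3°, groundspeed=124.2 kt
Leg 2: heading=354.0°, groundspeed=116.3 kt
Leg 3: heading=318.7°, groundspeed=126.1 kt
Leg 4: heading=98.9°, groundspeed=115.9 kt
Leg 5: heading=135.1°, groundspeed=125.8 kt
Leg 6: heading=351.5°, groundspeed=117.0 kt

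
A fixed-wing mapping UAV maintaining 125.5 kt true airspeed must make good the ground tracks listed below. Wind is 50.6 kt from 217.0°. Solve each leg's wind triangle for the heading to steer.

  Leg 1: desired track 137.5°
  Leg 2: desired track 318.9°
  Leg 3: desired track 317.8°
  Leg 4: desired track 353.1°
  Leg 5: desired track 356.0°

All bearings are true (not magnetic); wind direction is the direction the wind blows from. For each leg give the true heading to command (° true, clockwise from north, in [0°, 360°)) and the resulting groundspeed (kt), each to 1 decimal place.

Leg 1: desired track 137.5°; wind correction +23.4° → command heading 160.9°, groundspeed 106.0 kt
Leg 2: desired track 318.9°; wind correction -23.2° → command heading 295.7°, groundspeed 125.8 kt
Leg 3: desired track 317.8°; wind correction -23.3° → command heading 294.5°, groundspeed 124.7 kt
Leg 4: desired track 353.1°; wind correction -16.2° → command heading 336.9°, groundspeed 157.0 kt
Leg 5: desired track 356.0°; wind correction -15.3° → command heading 340.7°, groundspeed 159.2 kt

Leg 1: heading=160.9°, groundspeed=106.0 kt
Leg 2: heading=295.7°, groundspeed=125.8 kt
Leg 3: heading=294.5°, groundspeed=124.7 kt
Leg 4: heading=336.9°, groundspeed=157.0 kt
Leg 5: heading=340.7°, groundspeed=159.2 kt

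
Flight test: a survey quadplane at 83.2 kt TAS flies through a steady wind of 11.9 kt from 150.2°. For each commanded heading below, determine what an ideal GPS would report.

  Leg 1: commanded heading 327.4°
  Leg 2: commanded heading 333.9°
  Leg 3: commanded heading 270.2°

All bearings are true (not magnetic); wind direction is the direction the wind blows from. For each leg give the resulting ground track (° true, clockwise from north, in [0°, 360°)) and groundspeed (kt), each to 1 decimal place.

Leg 1: track=327.8°, groundspeed=95.1 kt
Leg 2: track=333.4°, groundspeed=95.1 kt
Leg 3: track=276.8°, groundspeed=89.7 kt

Leg 1: heading 327.4°; drift +0.4° → track 327.8°, groundspeed 95.1 kt
Leg 2: heading 333.9°; drift -0.5° → track 333.4°, groundspeed 95.1 kt
Leg 3: heading 270.2°; drift +6.6° → track 276.8°, groundspeed 89.7 kt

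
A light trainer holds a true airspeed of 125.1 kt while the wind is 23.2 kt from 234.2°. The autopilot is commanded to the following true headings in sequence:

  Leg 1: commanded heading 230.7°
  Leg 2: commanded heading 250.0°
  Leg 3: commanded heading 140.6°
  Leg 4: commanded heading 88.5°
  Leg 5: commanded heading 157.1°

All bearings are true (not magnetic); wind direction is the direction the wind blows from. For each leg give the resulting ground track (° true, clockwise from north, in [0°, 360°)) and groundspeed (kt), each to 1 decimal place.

Leg 1: heading 230.7°; drift -0.8° → track 229.9°, groundspeed 102.0 kt
Leg 2: heading 250.0°; drift +3.5° → track 253.5°, groundspeed 103.0 kt
Leg 3: heading 140.6°; drift -10.4° → track 130.2°, groundspeed 128.7 kt
Leg 4: heading 88.5°; drift -5.2° → track 83.3°, groundspeed 144.9 kt
Leg 5: heading 157.1°; drift -10.7° → track 146.4°, groundspeed 122.0 kt

Leg 1: track=229.9°, groundspeed=102.0 kt
Leg 2: track=253.5°, groundspeed=103.0 kt
Leg 3: track=130.2°, groundspeed=128.7 kt
Leg 4: track=83.3°, groundspeed=144.9 kt
Leg 5: track=146.4°, groundspeed=122.0 kt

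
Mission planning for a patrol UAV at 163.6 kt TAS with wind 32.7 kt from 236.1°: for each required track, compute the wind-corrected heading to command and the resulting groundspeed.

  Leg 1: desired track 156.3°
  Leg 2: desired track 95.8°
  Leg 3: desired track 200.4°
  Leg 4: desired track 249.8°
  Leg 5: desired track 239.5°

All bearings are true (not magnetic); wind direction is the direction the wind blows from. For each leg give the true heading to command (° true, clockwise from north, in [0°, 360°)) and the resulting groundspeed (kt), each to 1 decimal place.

Leg 1: heading=167.6°, groundspeed=154.6 kt
Leg 2: heading=103.1°, groundspeed=187.4 kt
Leg 3: heading=207.1°, groundspeed=135.9 kt
Leg 4: heading=247.1°, groundspeed=131.6 kt
Leg 5: heading=238.8°, groundspeed=130.9 kt

Leg 1: desired track 156.3°; wind correction +11.3° → command heading 167.6°, groundspeed 154.6 kt
Leg 2: desired track 95.8°; wind correction +7.3° → command heading 103.1°, groundspeed 187.4 kt
Leg 3: desired track 200.4°; wind correction +6.7° → command heading 207.1°, groundspeed 135.9 kt
Leg 4: desired track 249.8°; wind correction -2.7° → command heading 247.1°, groundspeed 131.6 kt
Leg 5: desired track 239.5°; wind correction -0.7° → command heading 238.8°, groundspeed 130.9 kt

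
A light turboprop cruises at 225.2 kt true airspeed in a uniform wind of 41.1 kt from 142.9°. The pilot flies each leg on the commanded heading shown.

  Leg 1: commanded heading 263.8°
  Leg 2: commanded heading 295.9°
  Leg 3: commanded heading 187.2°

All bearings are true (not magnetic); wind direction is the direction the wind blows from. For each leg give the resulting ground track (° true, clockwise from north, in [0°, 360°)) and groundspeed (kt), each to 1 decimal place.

Leg 1: track=271.9°, groundspeed=248.8 kt
Leg 2: track=300.0°, groundspeed=262.5 kt
Leg 3: track=195.5°, groundspeed=197.9 kt

Leg 1: heading 263.8°; drift +8.1° → track 271.9°, groundspeed 248.8 kt
Leg 2: heading 295.9°; drift +4.1° → track 300.0°, groundspeed 262.5 kt
Leg 3: heading 187.2°; drift +8.3° → track 195.5°, groundspeed 197.9 kt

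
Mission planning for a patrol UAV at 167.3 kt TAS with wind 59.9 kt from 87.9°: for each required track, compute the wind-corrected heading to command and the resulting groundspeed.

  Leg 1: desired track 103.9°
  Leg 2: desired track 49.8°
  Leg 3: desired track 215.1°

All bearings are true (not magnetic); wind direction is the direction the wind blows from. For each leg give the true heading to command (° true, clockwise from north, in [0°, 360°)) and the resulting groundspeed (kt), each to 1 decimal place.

Leg 1: heading=98.2°, groundspeed=108.9 kt
Leg 2: heading=62.6°, groundspeed=116.0 kt
Leg 3: heading=198.5°, groundspeed=196.6 kt

Leg 1: desired track 103.9°; wind correction -5.7° → command heading 98.2°, groundspeed 108.9 kt
Leg 2: desired track 49.8°; wind correction +12.8° → command heading 62.6°, groundspeed 116.0 kt
Leg 3: desired track 215.1°; wind correction -16.6° → command heading 198.5°, groundspeed 196.6 kt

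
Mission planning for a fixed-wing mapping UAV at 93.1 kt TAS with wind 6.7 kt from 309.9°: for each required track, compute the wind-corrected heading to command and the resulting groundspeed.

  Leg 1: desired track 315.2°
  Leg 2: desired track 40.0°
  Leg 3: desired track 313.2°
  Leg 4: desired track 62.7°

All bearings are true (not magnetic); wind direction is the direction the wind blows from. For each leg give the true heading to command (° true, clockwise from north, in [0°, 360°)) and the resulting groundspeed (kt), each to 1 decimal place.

Leg 1: heading=314.8°, groundspeed=86.4 kt
Leg 2: heading=35.9°, groundspeed=92.9 kt
Leg 3: heading=313.0°, groundspeed=86.4 kt
Leg 4: heading=58.9°, groundspeed=95.5 kt

Leg 1: desired track 315.2°; wind correction -0.4° → command heading 314.8°, groundspeed 86.4 kt
Leg 2: desired track 40.0°; wind correction -4.1° → command heading 35.9°, groundspeed 92.9 kt
Leg 3: desired track 313.2°; wind correction -0.2° → command heading 313.0°, groundspeed 86.4 kt
Leg 4: desired track 62.7°; wind correction -3.8° → command heading 58.9°, groundspeed 95.5 kt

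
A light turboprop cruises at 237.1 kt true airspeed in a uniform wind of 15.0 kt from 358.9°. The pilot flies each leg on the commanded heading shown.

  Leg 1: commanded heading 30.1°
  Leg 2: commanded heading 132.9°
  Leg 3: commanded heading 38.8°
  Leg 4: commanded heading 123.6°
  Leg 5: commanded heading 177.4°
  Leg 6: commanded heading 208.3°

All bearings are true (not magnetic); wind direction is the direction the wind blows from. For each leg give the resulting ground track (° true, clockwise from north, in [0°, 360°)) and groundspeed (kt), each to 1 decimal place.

Leg 1: heading 30.1°; drift +2.0° → track 32.1°, groundspeed 224.4 kt
Leg 2: heading 132.9°; drift +2.5° → track 135.4°, groundspeed 247.8 kt
Leg 3: heading 38.8°; drift +2.4° → track 41.2°, groundspeed 225.8 kt
Leg 4: heading 123.6°; drift +2.9° → track 126.5°, groundspeed 245.9 kt
Leg 5: heading 177.4°; drift +0.1° → track 177.5°, groundspeed 252.1 kt
Leg 6: heading 208.3°; drift -1.7° → track 206.6°, groundspeed 250.3 kt

Leg 1: track=32.1°, groundspeed=224.4 kt
Leg 2: track=135.4°, groundspeed=247.8 kt
Leg 3: track=41.2°, groundspeed=225.8 kt
Leg 4: track=126.5°, groundspeed=245.9 kt
Leg 5: track=177.5°, groundspeed=252.1 kt
Leg 6: track=206.6°, groundspeed=250.3 kt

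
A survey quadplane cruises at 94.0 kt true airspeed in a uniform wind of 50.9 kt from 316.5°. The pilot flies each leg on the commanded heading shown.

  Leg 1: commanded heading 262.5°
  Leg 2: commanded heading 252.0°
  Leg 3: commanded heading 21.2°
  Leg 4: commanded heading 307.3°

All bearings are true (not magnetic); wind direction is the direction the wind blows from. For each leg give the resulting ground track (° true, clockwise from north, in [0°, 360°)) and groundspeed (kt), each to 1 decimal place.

Leg 1: track=229.8°, groundspeed=76.2 kt
Leg 2: track=219.5°, groundspeed=85.5 kt
Leg 3: track=53.7°, groundspeed=85.7 kt
Leg 4: track=296.8°, groundspeed=44.5 kt

Leg 1: heading 262.5°; drift -32.7° → track 229.8°, groundspeed 76.2 kt
Leg 2: heading 252.0°; drift -32.5° → track 219.5°, groundspeed 85.5 kt
Leg 3: heading 21.2°; drift +32.5° → track 53.7°, groundspeed 85.7 kt
Leg 4: heading 307.3°; drift -10.5° → track 296.8°, groundspeed 44.5 kt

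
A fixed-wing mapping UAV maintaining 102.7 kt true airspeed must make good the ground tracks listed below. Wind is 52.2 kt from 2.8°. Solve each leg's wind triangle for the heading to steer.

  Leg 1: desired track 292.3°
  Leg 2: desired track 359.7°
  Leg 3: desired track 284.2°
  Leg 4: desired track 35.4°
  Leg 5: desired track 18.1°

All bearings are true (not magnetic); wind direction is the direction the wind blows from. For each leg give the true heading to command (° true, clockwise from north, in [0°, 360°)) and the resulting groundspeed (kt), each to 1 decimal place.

Leg 1: desired track 292.3°; wind correction +28.6° → command heading 320.9°, groundspeed 72.7 kt
Leg 2: desired track 359.7°; wind correction +1.6° → command heading 1.3°, groundspeed 50.5 kt
Leg 3: desired track 284.2°; wind correction +29.9° → command heading 314.1°, groundspeed 78.7 kt
Leg 4: desired track 35.4°; wind correction -15.9° → command heading 19.5°, groundspeed 54.8 kt
Leg 5: desired track 18.1°; wind correction -7.7° → command heading 10.4°, groundspeed 51.4 kt

Leg 1: heading=320.9°, groundspeed=72.7 kt
Leg 2: heading=1.3°, groundspeed=50.5 kt
Leg 3: heading=314.1°, groundspeed=78.7 kt
Leg 4: heading=19.5°, groundspeed=54.8 kt
Leg 5: heading=10.4°, groundspeed=51.4 kt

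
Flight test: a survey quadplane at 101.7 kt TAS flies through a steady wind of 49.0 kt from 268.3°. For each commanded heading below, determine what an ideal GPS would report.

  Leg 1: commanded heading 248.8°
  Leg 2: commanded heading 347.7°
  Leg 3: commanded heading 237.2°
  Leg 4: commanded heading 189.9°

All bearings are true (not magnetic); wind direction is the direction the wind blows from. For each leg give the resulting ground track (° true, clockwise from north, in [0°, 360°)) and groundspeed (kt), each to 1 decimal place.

Leg 1: track=232.4°, groundspeed=57.9 kt
Leg 2: track=15.2°, groundspeed=104.5 kt
Leg 3: track=214.2°, groundspeed=64.9 kt
Leg 4: track=162.3°, groundspeed=103.6 kt

Leg 1: heading 248.8°; drift -16.4° → track 232.4°, groundspeed 57.9 kt
Leg 2: heading 347.7°; drift +27.5° → track 15.2°, groundspeed 104.5 kt
Leg 3: heading 237.2°; drift -23.0° → track 214.2°, groundspeed 64.9 kt
Leg 4: heading 189.9°; drift -27.6° → track 162.3°, groundspeed 103.6 kt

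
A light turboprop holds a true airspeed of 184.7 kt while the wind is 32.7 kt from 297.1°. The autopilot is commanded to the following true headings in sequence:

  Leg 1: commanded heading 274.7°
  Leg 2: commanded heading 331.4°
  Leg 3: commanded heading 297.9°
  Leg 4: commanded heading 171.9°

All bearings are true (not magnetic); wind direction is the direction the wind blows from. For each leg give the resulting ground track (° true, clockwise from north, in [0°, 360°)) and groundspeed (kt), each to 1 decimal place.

Leg 1: heading 274.7°; drift -4.6° → track 270.1°, groundspeed 155.0 kt
Leg 2: heading 331.4°; drift +6.7° → track 338.1°, groundspeed 158.8 kt
Leg 3: heading 297.9°; drift +0.2° → track 298.1°, groundspeed 152.0 kt
Leg 4: heading 171.9°; drift -7.5° → track 164.4°, groundspeed 205.3 kt

Leg 1: track=270.1°, groundspeed=155.0 kt
Leg 2: track=338.1°, groundspeed=158.8 kt
Leg 3: track=298.1°, groundspeed=152.0 kt
Leg 4: track=164.4°, groundspeed=205.3 kt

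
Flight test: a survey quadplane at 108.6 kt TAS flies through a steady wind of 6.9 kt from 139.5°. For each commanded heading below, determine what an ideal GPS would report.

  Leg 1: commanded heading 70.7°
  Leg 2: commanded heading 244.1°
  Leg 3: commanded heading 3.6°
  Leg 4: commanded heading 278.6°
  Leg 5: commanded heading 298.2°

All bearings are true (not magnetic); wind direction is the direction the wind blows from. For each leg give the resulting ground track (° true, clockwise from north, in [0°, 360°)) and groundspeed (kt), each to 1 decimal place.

Leg 1: track=67.2°, groundspeed=106.3 kt
Leg 2: track=247.6°, groundspeed=110.5 kt
Leg 3: track=1.2°, groundspeed=113.7 kt
Leg 4: track=280.9°, groundspeed=113.9 kt
Leg 5: track=299.4°, groundspeed=115.1 kt

Leg 1: heading 70.7°; drift -3.5° → track 67.2°, groundspeed 106.3 kt
Leg 2: heading 244.1°; drift +3.5° → track 247.6°, groundspeed 110.5 kt
Leg 3: heading 3.6°; drift -2.4° → track 1.2°, groundspeed 113.7 kt
Leg 4: heading 278.6°; drift +2.3° → track 280.9°, groundspeed 113.9 kt
Leg 5: heading 298.2°; drift +1.2° → track 299.4°, groundspeed 115.1 kt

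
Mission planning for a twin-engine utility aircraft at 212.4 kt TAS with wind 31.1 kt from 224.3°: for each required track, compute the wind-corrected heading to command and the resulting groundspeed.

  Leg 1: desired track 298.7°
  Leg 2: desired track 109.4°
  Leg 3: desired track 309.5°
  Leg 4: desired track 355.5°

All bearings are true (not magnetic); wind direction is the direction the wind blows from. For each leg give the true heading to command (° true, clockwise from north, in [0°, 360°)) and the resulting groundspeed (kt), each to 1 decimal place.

Leg 1: desired track 298.7°; wind correction -8.1° → command heading 290.6°, groundspeed 201.9 kt
Leg 2: desired track 109.4°; wind correction +7.6° → command heading 117.0°, groundspeed 223.6 kt
Leg 3: desired track 309.5°; wind correction -8.4° → command heading 301.1°, groundspeed 207.5 kt
Leg 4: desired track 355.5°; wind correction -6.3° → command heading 349.2°, groundspeed 231.6 kt

Leg 1: heading=290.6°, groundspeed=201.9 kt
Leg 2: heading=117.0°, groundspeed=223.6 kt
Leg 3: heading=301.1°, groundspeed=207.5 kt
Leg 4: heading=349.2°, groundspeed=231.6 kt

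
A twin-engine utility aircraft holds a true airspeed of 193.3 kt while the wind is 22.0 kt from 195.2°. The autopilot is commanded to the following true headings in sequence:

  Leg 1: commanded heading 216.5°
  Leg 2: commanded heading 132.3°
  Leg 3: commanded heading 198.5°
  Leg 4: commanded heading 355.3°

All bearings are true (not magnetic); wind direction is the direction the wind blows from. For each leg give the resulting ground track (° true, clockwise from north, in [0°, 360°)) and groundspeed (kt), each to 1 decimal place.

Leg 1: track=219.1°, groundspeed=173.0 kt
Leg 2: track=126.2°, groundspeed=184.3 kt
Leg 3: track=198.9°, groundspeed=171.3 kt
Leg 4: track=357.3°, groundspeed=214.1 kt

Leg 1: heading 216.5°; drift +2.6° → track 219.1°, groundspeed 173.0 kt
Leg 2: heading 132.3°; drift -6.1° → track 126.2°, groundspeed 184.3 kt
Leg 3: heading 198.5°; drift +0.4° → track 198.9°, groundspeed 171.3 kt
Leg 4: heading 355.3°; drift +2.0° → track 357.3°, groundspeed 214.1 kt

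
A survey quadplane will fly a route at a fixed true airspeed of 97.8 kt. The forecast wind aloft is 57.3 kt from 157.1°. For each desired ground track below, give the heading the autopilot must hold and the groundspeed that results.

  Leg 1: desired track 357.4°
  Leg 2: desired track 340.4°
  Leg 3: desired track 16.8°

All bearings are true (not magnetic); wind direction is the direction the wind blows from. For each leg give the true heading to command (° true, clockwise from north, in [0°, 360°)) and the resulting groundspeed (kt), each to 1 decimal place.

Leg 1: desired track 357.4°; wind correction +11.7° → command heading 9.1°, groundspeed 149.5 kt
Leg 2: desired track 340.4°; wind correction +1.9° → command heading 342.3°, groundspeed 154.9 kt
Leg 3: desired track 16.8°; wind correction +22.0° → command heading 38.8°, groundspeed 134.8 kt

Leg 1: heading=9.1°, groundspeed=149.5 kt
Leg 2: heading=342.3°, groundspeed=154.9 kt
Leg 3: heading=38.8°, groundspeed=134.8 kt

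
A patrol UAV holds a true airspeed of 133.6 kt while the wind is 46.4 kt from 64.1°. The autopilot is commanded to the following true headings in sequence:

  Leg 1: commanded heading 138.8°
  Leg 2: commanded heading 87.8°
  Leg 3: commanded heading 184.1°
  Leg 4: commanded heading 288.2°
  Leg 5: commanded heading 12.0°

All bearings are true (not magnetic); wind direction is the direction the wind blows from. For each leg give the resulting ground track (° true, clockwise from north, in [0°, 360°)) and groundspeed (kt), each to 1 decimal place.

Leg 1: heading 138.8°; drift +20.2° → track 159.0°, groundspeed 129.3 kt
Leg 2: heading 87.8°; drift +11.6° → track 99.4°, groundspeed 93.0 kt
Leg 3: heading 184.1°; drift +14.4° → track 198.5°, groundspeed 161.9 kt
Leg 4: heading 288.2°; drift -10.9° → track 277.3°, groundspeed 170.0 kt
Leg 5: heading 12.0°; drift -19.2° → track 352.8°, groundspeed 111.3 kt

Leg 1: track=159.0°, groundspeed=129.3 kt
Leg 2: track=99.4°, groundspeed=93.0 kt
Leg 3: track=198.5°, groundspeed=161.9 kt
Leg 4: track=277.3°, groundspeed=170.0 kt
Leg 5: track=352.8°, groundspeed=111.3 kt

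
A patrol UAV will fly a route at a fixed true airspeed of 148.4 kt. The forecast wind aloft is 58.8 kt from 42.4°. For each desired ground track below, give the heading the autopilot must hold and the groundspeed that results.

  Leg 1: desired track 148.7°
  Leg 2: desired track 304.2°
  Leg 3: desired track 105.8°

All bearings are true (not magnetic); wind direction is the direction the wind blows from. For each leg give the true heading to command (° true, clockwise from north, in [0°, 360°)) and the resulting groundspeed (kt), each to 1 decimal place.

Leg 1: desired track 148.7°; wind correction -22.4° → command heading 126.3°, groundspeed 153.8 kt
Leg 2: desired track 304.2°; wind correction +23.1° → command heading 327.3°, groundspeed 144.9 kt
Leg 3: desired track 105.8°; wind correction -20.7° → command heading 85.1°, groundspeed 112.4 kt

Leg 1: heading=126.3°, groundspeed=153.8 kt
Leg 2: heading=327.3°, groundspeed=144.9 kt
Leg 3: heading=85.1°, groundspeed=112.4 kt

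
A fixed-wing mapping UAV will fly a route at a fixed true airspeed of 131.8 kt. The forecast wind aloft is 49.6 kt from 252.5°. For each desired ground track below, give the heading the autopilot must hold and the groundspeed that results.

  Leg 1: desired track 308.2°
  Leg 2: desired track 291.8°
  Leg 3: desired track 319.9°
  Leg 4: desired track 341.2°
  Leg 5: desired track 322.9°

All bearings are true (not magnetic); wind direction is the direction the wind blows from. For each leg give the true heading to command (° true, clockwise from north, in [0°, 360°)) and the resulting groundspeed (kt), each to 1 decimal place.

Leg 1: desired track 308.2°; wind correction -18.1° → command heading 290.1°, groundspeed 97.3 kt
Leg 2: desired track 291.8°; wind correction -13.8° → command heading 278.0°, groundspeed 89.6 kt
Leg 3: desired track 319.9°; wind correction -20.3° → command heading 299.6°, groundspeed 104.5 kt
Leg 4: desired track 341.2°; wind correction -22.1° → command heading 319.1°, groundspeed 121.0 kt
Leg 5: desired track 322.9°; wind correction -20.8° → command heading 302.1°, groundspeed 106.6 kt

Leg 1: heading=290.1°, groundspeed=97.3 kt
Leg 2: heading=278.0°, groundspeed=89.6 kt
Leg 3: heading=299.6°, groundspeed=104.5 kt
Leg 4: heading=319.1°, groundspeed=121.0 kt
Leg 5: heading=302.1°, groundspeed=106.6 kt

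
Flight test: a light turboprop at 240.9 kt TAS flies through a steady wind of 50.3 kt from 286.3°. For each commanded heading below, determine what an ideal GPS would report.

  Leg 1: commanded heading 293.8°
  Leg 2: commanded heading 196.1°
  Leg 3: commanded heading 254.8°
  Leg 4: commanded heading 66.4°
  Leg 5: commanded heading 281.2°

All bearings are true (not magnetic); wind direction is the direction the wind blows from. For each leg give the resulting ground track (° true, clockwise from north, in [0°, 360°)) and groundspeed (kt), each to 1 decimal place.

Leg 1: heading 293.8°; drift +2.0° → track 295.8°, groundspeed 191.1 kt
Leg 2: heading 196.1°; drift -11.8° → track 184.3°, groundspeed 246.3 kt
Leg 3: heading 254.8°; drift -7.6° → track 247.2°, groundspeed 199.7 kt
Leg 4: heading 66.4°; drift +6.6° → track 73.0°, groundspeed 281.3 kt
Leg 5: heading 281.2°; drift -1.3° → track 279.9°, groundspeed 190.9 kt

Leg 1: track=295.8°, groundspeed=191.1 kt
Leg 2: track=184.3°, groundspeed=246.3 kt
Leg 3: track=247.2°, groundspeed=199.7 kt
Leg 4: track=73.0°, groundspeed=281.3 kt
Leg 5: track=279.9°, groundspeed=190.9 kt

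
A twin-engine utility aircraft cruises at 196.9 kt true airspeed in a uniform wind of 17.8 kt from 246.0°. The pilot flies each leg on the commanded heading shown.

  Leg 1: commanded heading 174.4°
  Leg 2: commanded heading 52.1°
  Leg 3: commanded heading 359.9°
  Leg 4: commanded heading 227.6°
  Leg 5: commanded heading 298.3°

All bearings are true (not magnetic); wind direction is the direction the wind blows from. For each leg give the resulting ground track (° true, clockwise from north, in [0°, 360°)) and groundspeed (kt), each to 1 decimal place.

Leg 1: track=169.4°, groundspeed=192.0 kt
Leg 2: track=53.2°, groundspeed=214.2 kt
Leg 3: track=4.5°, groundspeed=204.8 kt
Leg 4: track=225.8°, groundspeed=180.1 kt
Leg 5: track=302.6°, groundspeed=186.5 kt

Leg 1: heading 174.4°; drift -5.0° → track 169.4°, groundspeed 192.0 kt
Leg 2: heading 52.1°; drift +1.1° → track 53.2°, groundspeed 214.2 kt
Leg 3: heading 359.9°; drift +4.6° → track 4.5°, groundspeed 204.8 kt
Leg 4: heading 227.6°; drift -1.8° → track 225.8°, groundspeed 180.1 kt
Leg 5: heading 298.3°; drift +4.3° → track 302.6°, groundspeed 186.5 kt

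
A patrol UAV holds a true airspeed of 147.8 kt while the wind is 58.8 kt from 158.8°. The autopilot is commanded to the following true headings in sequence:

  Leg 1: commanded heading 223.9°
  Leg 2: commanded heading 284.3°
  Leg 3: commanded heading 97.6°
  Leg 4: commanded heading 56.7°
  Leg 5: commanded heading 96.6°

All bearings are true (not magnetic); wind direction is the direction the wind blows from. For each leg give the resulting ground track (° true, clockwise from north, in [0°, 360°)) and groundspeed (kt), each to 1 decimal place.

Leg 1: track=247.3°, groundspeed=134.1 kt
Leg 2: track=299.0°, groundspeed=188.1 kt
Leg 3: track=74.3°, groundspeed=130.1 kt
Leg 4: track=36.9°, groundspeed=170.1 kt
Leg 5: track=73.2°, groundspeed=131.1 kt

Leg 1: heading 223.9°; drift +23.4° → track 247.3°, groundspeed 134.1 kt
Leg 2: heading 284.3°; drift +14.7° → track 299.0°, groundspeed 188.1 kt
Leg 3: heading 97.6°; drift -23.3° → track 74.3°, groundspeed 130.1 kt
Leg 4: heading 56.7°; drift -19.8° → track 36.9°, groundspeed 170.1 kt
Leg 5: heading 96.6°; drift -23.4° → track 73.2°, groundspeed 131.1 kt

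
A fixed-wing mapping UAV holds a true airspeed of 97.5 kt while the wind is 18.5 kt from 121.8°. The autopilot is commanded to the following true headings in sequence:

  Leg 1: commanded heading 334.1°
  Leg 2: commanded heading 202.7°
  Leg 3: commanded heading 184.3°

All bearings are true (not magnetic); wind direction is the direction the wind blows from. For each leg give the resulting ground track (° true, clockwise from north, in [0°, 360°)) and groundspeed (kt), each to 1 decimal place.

Leg 1: track=329.1°, groundspeed=113.6 kt
Leg 2: track=213.6°, groundspeed=96.3 kt
Leg 3: track=194.8°, groundspeed=90.5 kt

Leg 1: heading 334.1°; drift -5.0° → track 329.1°, groundspeed 113.6 kt
Leg 2: heading 202.7°; drift +10.9° → track 213.6°, groundspeed 96.3 kt
Leg 3: heading 184.3°; drift +10.5° → track 194.8°, groundspeed 90.5 kt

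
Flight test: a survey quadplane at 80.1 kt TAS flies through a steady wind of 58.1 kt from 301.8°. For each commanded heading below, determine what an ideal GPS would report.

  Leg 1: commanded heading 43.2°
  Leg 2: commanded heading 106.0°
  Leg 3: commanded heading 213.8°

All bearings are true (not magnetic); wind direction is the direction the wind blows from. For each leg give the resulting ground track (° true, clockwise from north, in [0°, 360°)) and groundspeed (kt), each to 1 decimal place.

Leg 1: heading 43.2°; drift +31.9° → track 75.1°, groundspeed 107.8 kt
Leg 2: heading 106.0°; drift +6.6° → track 112.6°, groundspeed 136.9 kt
Leg 3: heading 213.8°; drift -36.6° → track 177.2°, groundspeed 97.3 kt

Leg 1: track=75.1°, groundspeed=107.8 kt
Leg 2: track=112.6°, groundspeed=136.9 kt
Leg 3: track=177.2°, groundspeed=97.3 kt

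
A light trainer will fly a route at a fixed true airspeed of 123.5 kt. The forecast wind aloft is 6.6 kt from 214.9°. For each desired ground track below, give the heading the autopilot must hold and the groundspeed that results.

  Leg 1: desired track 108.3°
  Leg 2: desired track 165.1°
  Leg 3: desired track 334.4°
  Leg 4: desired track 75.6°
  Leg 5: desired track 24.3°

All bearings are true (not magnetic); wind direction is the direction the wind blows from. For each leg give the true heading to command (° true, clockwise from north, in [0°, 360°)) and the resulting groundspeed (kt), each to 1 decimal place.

Leg 1: heading=111.2°, groundspeed=125.2 kt
Leg 2: heading=167.4°, groundspeed=119.1 kt
Leg 3: heading=331.7°, groundspeed=126.6 kt
Leg 4: heading=77.6°, groundspeed=128.4 kt
Leg 5: heading=23.7°, groundspeed=130.0 kt

Leg 1: desired track 108.3°; wind correction +2.9° → command heading 111.2°, groundspeed 125.2 kt
Leg 2: desired track 165.1°; wind correction +2.3° → command heading 167.4°, groundspeed 119.1 kt
Leg 3: desired track 334.4°; wind correction -2.7° → command heading 331.7°, groundspeed 126.6 kt
Leg 4: desired track 75.6°; wind correction +2.0° → command heading 77.6°, groundspeed 128.4 kt
Leg 5: desired track 24.3°; wind correction -0.6° → command heading 23.7°, groundspeed 130.0 kt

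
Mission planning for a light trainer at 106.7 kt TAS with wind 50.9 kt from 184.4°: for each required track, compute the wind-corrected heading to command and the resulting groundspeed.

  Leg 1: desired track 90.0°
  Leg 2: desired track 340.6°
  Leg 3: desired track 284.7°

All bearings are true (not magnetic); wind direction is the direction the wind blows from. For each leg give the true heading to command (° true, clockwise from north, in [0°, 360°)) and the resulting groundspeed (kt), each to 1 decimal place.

Leg 1: heading=118.4°, groundspeed=97.8 kt
Leg 2: heading=329.5°, groundspeed=151.3 kt
Leg 3: heading=256.7°, groundspeed=103.3 kt

Leg 1: desired track 90.0°; wind correction +28.4° → command heading 118.4°, groundspeed 97.8 kt
Leg 2: desired track 340.6°; wind correction -11.1° → command heading 329.5°, groundspeed 151.3 kt
Leg 3: desired track 284.7°; wind correction -28.0° → command heading 256.7°, groundspeed 103.3 kt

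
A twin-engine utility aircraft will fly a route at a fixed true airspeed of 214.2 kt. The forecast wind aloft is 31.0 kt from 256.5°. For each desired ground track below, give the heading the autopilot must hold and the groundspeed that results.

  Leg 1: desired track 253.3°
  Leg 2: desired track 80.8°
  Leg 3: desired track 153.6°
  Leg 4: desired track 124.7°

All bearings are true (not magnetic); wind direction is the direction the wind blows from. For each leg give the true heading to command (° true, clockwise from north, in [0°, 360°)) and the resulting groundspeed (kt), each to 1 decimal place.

Leg 1: heading=253.8°, groundspeed=183.2 kt
Leg 2: heading=81.4°, groundspeed=245.1 kt
Leg 3: heading=161.7°, groundspeed=219.0 kt
Leg 4: heading=130.9°, groundspeed=233.6 kt

Leg 1: desired track 253.3°; wind correction +0.5° → command heading 253.8°, groundspeed 183.2 kt
Leg 2: desired track 80.8°; wind correction +0.6° → command heading 81.4°, groundspeed 245.1 kt
Leg 3: desired track 153.6°; wind correction +8.1° → command heading 161.7°, groundspeed 219.0 kt
Leg 4: desired track 124.7°; wind correction +6.2° → command heading 130.9°, groundspeed 233.6 kt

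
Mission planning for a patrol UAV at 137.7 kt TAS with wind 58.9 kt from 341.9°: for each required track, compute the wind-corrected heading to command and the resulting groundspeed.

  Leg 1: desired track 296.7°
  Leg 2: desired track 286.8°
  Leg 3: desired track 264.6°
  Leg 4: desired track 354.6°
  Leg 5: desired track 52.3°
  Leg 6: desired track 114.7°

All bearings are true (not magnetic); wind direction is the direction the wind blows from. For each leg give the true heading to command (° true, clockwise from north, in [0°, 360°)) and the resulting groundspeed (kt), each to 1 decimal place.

Leg 1: desired track 296.7°; wind correction +17.7° → command heading 314.4°, groundspeed 89.7 kt
Leg 2: desired track 286.8°; wind correction +20.5° → command heading 307.3°, groundspeed 95.2 kt
Leg 3: desired track 264.6°; wind correction +24.7° → command heading 289.3°, groundspeed 112.2 kt
Leg 4: desired track 354.6°; wind correction -5.4° → command heading 349.2°, groundspeed 79.6 kt
Leg 5: desired track 52.3°; wind correction -23.8° → command heading 28.5°, groundspeed 106.3 kt
Leg 6: desired track 114.7°; wind correction -18.3° → command heading 96.4°, groundspeed 170.8 kt

Leg 1: heading=314.4°, groundspeed=89.7 kt
Leg 2: heading=307.3°, groundspeed=95.2 kt
Leg 3: heading=289.3°, groundspeed=112.2 kt
Leg 4: heading=349.2°, groundspeed=79.6 kt
Leg 5: heading=28.5°, groundspeed=106.3 kt
Leg 6: heading=96.4°, groundspeed=170.8 kt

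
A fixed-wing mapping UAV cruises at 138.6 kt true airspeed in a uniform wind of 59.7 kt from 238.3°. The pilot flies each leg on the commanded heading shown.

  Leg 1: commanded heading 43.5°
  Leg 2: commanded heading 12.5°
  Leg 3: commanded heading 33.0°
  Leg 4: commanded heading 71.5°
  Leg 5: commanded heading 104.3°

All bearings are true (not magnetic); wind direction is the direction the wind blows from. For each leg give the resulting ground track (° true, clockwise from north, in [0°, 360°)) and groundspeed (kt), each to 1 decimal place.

Leg 1: heading 43.5°; drift +4.4° → track 47.9°, groundspeed 196.9 kt
Leg 2: heading 12.5°; drift +13.4° → track 25.9°, groundspeed 185.2 kt
Leg 3: heading 33.0°; drift +7.5° → track 40.5°, groundspeed 194.3 kt
Leg 4: heading 71.5°; drift -4.0° → track 67.5°, groundspeed 197.2 kt
Leg 5: heading 104.3°; drift -13.4° → track 90.9°, groundspeed 185.1 kt

Leg 1: track=47.9°, groundspeed=196.9 kt
Leg 2: track=25.9°, groundspeed=185.2 kt
Leg 3: track=40.5°, groundspeed=194.3 kt
Leg 4: track=67.5°, groundspeed=197.2 kt
Leg 5: track=90.9°, groundspeed=185.1 kt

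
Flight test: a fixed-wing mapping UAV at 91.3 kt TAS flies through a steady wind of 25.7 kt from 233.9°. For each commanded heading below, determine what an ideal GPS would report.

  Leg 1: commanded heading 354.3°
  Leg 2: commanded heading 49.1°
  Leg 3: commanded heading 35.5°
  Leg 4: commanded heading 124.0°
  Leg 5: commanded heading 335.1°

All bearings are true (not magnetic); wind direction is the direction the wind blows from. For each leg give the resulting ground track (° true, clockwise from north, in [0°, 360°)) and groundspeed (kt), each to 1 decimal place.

Leg 1: track=6.3°, groundspeed=106.6 kt
Leg 2: track=50.2°, groundspeed=116.9 kt
Leg 3: track=39.5°, groundspeed=116.0 kt
Leg 4: track=110.4°, groundspeed=102.9 kt
Leg 5: track=349.8°, groundspeed=99.5 kt

Leg 1: heading 354.3°; drift +12.0° → track 6.3°, groundspeed 106.6 kt
Leg 2: heading 49.1°; drift +1.1° → track 50.2°, groundspeed 116.9 kt
Leg 3: heading 35.5°; drift +4.0° → track 39.5°, groundspeed 116.0 kt
Leg 4: heading 124.0°; drift -13.6° → track 110.4°, groundspeed 102.9 kt
Leg 5: heading 335.1°; drift +14.7° → track 349.8°, groundspeed 99.5 kt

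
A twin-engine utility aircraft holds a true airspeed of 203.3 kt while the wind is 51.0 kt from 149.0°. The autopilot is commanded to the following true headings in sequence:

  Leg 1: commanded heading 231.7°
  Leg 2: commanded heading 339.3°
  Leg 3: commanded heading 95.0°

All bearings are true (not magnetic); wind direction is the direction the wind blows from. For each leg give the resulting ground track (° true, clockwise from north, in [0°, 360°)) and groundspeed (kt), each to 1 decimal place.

Leg 1: track=246.1°, groundspeed=203.2 kt
Leg 2: track=337.2°, groundspeed=253.6 kt
Leg 3: track=81.6°, groundspeed=178.2 kt

Leg 1: heading 231.7°; drift +14.4° → track 246.1°, groundspeed 203.2 kt
Leg 2: heading 339.3°; drift -2.1° → track 337.2°, groundspeed 253.6 kt
Leg 3: heading 95.0°; drift -13.4° → track 81.6°, groundspeed 178.2 kt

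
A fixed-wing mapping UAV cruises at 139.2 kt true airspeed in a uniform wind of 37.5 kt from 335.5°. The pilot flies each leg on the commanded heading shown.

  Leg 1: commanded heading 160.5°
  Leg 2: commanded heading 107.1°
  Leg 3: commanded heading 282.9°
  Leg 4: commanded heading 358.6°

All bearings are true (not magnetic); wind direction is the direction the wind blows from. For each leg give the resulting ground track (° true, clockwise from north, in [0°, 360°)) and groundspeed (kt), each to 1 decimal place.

Leg 1: heading 160.5°; drift -1.1° → track 159.4°, groundspeed 176.6 kt
Leg 2: heading 107.1°; drift +9.7° → track 116.8°, groundspeed 166.5 kt
Leg 3: heading 282.9°; drift -14.4° → track 268.5°, groundspeed 120.2 kt
Leg 4: heading 358.6°; drift +8.0° → track 6.6°, groundspeed 105.7 kt

Leg 1: track=159.4°, groundspeed=176.6 kt
Leg 2: track=116.8°, groundspeed=166.5 kt
Leg 3: track=268.5°, groundspeed=120.2 kt
Leg 4: track=6.6°, groundspeed=105.7 kt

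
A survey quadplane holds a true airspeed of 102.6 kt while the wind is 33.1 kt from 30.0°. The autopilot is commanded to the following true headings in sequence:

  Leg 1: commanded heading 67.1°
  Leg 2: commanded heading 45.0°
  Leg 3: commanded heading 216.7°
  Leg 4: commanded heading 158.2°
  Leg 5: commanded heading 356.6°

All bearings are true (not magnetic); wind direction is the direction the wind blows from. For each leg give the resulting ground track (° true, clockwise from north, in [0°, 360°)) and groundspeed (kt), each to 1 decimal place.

Leg 1: track=81.8°, groundspeed=78.8 kt
Leg 2: track=51.9°, groundspeed=71.1 kt
Leg 3: track=215.1°, groundspeed=135.5 kt
Leg 4: track=170.1°, groundspeed=125.8 kt
Leg 5: track=342.9°, groundspeed=77.1 kt

Leg 1: heading 67.1°; drift +14.7° → track 81.8°, groundspeed 78.8 kt
Leg 2: heading 45.0°; drift +6.9° → track 51.9°, groundspeed 71.1 kt
Leg 3: heading 216.7°; drift -1.6° → track 215.1°, groundspeed 135.5 kt
Leg 4: heading 158.2°; drift +11.9° → track 170.1°, groundspeed 125.8 kt
Leg 5: heading 356.6°; drift -13.7° → track 342.9°, groundspeed 77.1 kt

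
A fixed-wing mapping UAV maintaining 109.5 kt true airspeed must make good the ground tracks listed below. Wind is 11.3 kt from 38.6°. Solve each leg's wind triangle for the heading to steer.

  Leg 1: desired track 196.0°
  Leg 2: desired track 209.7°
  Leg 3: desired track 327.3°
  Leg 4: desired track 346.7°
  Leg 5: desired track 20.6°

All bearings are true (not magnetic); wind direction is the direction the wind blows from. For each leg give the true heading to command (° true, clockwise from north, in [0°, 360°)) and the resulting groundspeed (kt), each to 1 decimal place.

Leg 1: heading=193.7°, groundspeed=119.8 kt
Leg 2: heading=208.8°, groundspeed=120.6 kt
Leg 3: heading=332.9°, groundspeed=105.4 kt
Leg 4: heading=351.4°, groundspeed=102.2 kt
Leg 5: heading=22.4°, groundspeed=98.7 kt

Leg 1: desired track 196.0°; wind correction -2.3° → command heading 193.7°, groundspeed 119.8 kt
Leg 2: desired track 209.7°; wind correction -0.9° → command heading 208.8°, groundspeed 120.6 kt
Leg 3: desired track 327.3°; wind correction +5.6° → command heading 332.9°, groundspeed 105.4 kt
Leg 4: desired track 346.7°; wind correction +4.7° → command heading 351.4°, groundspeed 102.2 kt
Leg 5: desired track 20.6°; wind correction +1.8° → command heading 22.4°, groundspeed 98.7 kt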